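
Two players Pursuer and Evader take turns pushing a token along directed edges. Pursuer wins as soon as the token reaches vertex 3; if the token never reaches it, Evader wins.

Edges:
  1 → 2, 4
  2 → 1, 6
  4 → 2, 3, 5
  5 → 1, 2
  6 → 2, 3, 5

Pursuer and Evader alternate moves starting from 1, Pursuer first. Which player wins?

Evader

Track states (vertex, player-to-move).
A0 = {(3,Pursuer), (3,Evader)}
A1: add {(4,Pursuer), (6,Pursuer)}.
A2 = A1; e.g. (1,Pursuer) stays out. (1,Pursuer) never enters ⇒ Evader avoids the target.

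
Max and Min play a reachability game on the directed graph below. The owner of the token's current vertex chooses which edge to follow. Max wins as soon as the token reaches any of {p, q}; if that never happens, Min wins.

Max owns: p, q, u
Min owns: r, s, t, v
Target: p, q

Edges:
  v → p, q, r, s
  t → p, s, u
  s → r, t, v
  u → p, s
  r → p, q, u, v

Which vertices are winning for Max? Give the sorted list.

A0 = {p, q}
A1: add {u} — u (Max) has u→p.
A2 = A1; e.g. r (Min) can still go to v. Fixed point.
Max's winning region = {p, q, u}.

p, q, u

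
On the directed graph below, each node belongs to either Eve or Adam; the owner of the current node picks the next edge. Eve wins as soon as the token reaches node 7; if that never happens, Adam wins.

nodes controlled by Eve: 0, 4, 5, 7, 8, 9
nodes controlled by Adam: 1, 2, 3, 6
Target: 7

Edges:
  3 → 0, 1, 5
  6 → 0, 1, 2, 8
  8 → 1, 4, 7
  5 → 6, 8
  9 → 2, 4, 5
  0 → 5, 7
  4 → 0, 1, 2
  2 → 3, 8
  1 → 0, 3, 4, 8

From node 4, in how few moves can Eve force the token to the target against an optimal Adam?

A0 = {7}
A1: add {0, 8} — 0 (Eve) has 0→7; 8 (Eve) has 8→7.
A2: add {4, 5} — 4 (Eve) has 4→0; 5 (Eve) has 5→8.
4 enters the attractor at level 2, so Eve can force the target in 2 moves from there.

2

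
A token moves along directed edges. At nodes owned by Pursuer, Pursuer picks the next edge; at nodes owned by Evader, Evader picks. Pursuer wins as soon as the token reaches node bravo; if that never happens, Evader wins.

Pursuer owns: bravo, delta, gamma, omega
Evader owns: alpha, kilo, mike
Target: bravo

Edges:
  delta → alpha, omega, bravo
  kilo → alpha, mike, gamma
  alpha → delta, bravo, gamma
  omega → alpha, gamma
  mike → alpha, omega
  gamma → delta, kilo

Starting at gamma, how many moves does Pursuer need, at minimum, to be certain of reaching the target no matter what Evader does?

2

A0 = {bravo}
A1: add {delta} — delta (Pursuer) has delta→bravo.
A2: add {gamma} — gamma (Pursuer) has gamma→delta.
gamma enters the attractor at level 2, so Pursuer can force the target in 2 moves from there.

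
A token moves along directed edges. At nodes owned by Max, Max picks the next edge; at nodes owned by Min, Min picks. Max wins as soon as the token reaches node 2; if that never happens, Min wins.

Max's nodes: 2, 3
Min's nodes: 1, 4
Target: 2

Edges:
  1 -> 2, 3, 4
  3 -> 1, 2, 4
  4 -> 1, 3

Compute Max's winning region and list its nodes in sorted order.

A0 = {2}
A1: add {3} — 3 (Max) has 3→2.
A2 = A1; e.g. 1 (Min) can still go to 4. Fixed point.
Max's winning region = {2, 3}.

2, 3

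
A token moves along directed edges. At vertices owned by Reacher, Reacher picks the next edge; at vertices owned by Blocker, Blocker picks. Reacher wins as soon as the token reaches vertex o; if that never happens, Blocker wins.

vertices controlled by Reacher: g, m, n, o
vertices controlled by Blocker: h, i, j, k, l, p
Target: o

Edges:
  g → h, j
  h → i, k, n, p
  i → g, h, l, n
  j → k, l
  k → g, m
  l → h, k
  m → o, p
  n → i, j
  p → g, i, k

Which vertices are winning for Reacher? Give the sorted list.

A0 = {o}
A1: add {m} — m (Reacher) has m→o.
A2 = A1; e.g. g (Reacher) has no edge into A1. Fixed point.
Reacher's winning region = {m, o}.

m, o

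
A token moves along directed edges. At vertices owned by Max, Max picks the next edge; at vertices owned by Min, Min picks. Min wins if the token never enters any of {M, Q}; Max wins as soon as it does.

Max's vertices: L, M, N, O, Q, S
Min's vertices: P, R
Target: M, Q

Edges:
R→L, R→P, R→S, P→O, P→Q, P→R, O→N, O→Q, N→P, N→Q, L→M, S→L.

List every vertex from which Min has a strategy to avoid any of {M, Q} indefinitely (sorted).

P, R

A0 = {M, Q}
A1: add {L, N, O} — L (Max) has L→M; N (Max) has N→Q; O (Max) has O→Q.
A2: add {S} — S (Max) has S→L.
A3 = A2; e.g. P (Min) can still go to R. Fixed point.
Max's attractor = {L, M, N, O, Q, S}; Min avoids the target exactly from the complement.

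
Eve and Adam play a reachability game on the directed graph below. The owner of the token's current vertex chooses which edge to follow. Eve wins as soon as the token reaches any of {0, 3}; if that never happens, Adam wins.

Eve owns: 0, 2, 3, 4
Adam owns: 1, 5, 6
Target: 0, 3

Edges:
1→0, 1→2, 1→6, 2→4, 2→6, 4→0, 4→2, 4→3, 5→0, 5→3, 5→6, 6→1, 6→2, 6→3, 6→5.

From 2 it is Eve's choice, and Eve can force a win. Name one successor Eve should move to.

4

A0 = {0, 3}
A1: add {4} — 4 (Eve) has 4→0.
A2: add {2} — 2 (Eve) has 2→4.
A3 = A2; e.g. 1 (Adam) can still go to 6. Fixed point.
From 2, successor 4 is in the attractor (rank 1); the other successor 6 is not.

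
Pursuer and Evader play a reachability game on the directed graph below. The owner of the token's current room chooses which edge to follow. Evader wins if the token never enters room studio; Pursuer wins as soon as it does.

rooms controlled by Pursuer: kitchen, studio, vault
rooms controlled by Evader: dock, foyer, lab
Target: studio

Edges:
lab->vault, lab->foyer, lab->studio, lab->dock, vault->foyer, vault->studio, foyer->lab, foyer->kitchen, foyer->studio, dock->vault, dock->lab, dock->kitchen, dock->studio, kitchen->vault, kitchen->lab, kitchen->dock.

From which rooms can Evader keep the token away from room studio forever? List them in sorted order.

A0 = {studio}
A1: add {vault} — vault (Pursuer) has vault→studio.
A2: add {kitchen} — kitchen (Pursuer) has kitchen→vault.
A3 = A2; e.g. lab (Evader) can still go to foyer. Fixed point.
Pursuer's attractor = {kitchen, studio, vault}; Evader avoids the target exactly from the complement.

dock, foyer, lab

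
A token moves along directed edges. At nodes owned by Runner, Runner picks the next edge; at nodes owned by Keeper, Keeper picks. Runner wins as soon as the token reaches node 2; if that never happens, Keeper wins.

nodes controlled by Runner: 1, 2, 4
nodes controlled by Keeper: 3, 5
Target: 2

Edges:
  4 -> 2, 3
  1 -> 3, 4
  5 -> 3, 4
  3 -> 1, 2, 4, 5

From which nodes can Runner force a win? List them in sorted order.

A0 = {2}
A1: add {4} — 4 (Runner) has 4→2.
A2: add {1} — 1 (Runner) has 1→4.
A3 = A2; e.g. 3 (Keeper) can still go to 5. Fixed point.
Runner's winning region = {1, 2, 4}.

1, 2, 4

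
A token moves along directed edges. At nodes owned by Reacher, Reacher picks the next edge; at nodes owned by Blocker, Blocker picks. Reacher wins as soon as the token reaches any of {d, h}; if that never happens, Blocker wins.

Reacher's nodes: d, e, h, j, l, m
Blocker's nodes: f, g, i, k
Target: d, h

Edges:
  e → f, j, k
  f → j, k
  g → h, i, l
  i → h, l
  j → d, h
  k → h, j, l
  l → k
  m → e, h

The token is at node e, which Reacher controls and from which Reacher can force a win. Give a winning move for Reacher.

j

A0 = {d, h}
A1: add {j, m} — j (Reacher) has j→d; m (Reacher) has m→h.
A2: add {e} — e (Reacher) has e→j.
A3 = A2; e.g. f (Blocker) can still go to k. Fixed point.
From e, successor j is in the attractor (rank 1); the other successors f, k are not.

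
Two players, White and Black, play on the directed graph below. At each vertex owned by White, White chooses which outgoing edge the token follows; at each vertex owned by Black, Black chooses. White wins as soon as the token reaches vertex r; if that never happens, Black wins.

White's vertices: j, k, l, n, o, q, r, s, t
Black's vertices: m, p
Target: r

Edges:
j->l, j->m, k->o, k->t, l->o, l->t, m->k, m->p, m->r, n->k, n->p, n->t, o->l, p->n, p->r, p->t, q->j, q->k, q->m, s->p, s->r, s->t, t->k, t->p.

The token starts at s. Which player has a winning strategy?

White

A0 = {r}
A1: add {s} — s (White) has s→r.
A2 = A1; e.g. j (White) has no edge into A1. Fixed point.
s ∈ A1, so White can force the target.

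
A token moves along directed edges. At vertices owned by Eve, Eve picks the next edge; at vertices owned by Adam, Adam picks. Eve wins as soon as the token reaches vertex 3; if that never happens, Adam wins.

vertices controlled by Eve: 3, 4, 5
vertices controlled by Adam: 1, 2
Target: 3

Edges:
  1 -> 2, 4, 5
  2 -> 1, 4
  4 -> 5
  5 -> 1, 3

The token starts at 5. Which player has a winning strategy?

A0 = {3}
A1: add {5} — 5 (Eve) has 5→3.
5 ∈ A1, so Eve can force the target.

Eve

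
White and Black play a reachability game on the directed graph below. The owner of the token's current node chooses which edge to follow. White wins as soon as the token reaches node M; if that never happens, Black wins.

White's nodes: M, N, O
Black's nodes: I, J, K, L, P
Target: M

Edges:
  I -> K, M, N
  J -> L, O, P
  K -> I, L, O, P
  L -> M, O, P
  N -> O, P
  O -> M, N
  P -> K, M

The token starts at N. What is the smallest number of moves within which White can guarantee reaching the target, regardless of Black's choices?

2

A0 = {M}
A1: add {O} — O (White) has O→M.
A2: add {N} — N (White) has N→O.
A3 = A2; e.g. I (Black) can still go to K. Fixed point.
N enters the attractor at level 2, so White can force the target in 2 moves from there.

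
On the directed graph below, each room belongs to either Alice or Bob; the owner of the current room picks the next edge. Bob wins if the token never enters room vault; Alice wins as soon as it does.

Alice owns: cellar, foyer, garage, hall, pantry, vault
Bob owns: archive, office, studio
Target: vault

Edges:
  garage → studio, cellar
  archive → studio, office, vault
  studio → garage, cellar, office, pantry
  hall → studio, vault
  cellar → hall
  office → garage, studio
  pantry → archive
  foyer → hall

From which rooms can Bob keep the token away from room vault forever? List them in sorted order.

A0 = {vault}
A1: add {hall} — hall (Alice) has hall→vault.
A2: add {cellar, foyer} — cellar (Alice) has cellar→hall; foyer (Alice) has foyer→hall.
A3: add {garage} — garage (Alice) has garage→cellar.
A4 = A3; e.g. archive (Bob) can still go to studio. Fixed point.
Alice's attractor = {cellar, foyer, garage, hall, vault}; Bob avoids the target exactly from the complement.

archive, office, pantry, studio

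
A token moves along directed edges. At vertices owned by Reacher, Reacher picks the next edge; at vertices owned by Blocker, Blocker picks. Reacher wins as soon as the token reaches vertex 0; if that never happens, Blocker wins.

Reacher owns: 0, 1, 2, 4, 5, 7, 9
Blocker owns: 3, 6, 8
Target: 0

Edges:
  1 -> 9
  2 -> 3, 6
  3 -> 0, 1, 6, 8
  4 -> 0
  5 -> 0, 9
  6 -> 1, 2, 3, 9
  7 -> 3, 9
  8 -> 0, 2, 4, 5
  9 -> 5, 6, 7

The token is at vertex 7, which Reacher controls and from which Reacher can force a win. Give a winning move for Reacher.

9

A0 = {0}
A1: add {4, 5} — 4 (Reacher) has 4→0; 5 (Reacher) has 5→0.
A2: add {9} — 9 (Reacher) has 9→5.
A3: add {1, 7} — 1 (Reacher) has 1→9; 7 (Reacher) has 7→9.
A4 = A3; e.g. 2 (Reacher) has no edge into A3. Fixed point.
From 7, successor 9 is in the attractor (rank 2); the other successor 3 is not.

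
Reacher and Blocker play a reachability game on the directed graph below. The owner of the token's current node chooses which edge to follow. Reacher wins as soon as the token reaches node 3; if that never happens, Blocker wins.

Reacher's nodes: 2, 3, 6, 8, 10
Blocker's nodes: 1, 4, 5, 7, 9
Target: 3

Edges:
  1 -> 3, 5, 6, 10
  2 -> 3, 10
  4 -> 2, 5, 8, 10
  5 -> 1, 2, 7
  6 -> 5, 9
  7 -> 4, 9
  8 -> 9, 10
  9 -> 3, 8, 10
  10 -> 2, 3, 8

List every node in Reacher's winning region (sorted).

2, 3, 6, 8, 9, 10

A0 = {3}
A1: add {2, 10} — 2 (Reacher) has 2→3; 10 (Reacher) has 10→3.
A2: add {8} — 8 (Reacher) has 8→10.
A3: add {9} — 9 (Blocker): all of {3, 8, 10} already in.
A4: add {6} — 6 (Reacher) has 6→9.
A5 = A4; e.g. 1 (Blocker) can still go to 5. Fixed point.
Reacher's winning region = {2, 3, 6, 8, 9, 10}.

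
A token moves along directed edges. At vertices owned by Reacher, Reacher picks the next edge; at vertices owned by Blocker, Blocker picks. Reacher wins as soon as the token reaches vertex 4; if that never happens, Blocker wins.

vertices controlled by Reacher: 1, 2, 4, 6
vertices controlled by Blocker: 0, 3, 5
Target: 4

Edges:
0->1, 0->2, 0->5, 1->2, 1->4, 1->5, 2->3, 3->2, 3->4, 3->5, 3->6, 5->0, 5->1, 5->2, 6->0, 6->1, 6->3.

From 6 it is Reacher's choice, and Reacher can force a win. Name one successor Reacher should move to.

1

A0 = {4}
A1: add {1} — 1 (Reacher) has 1→4.
A2: add {6} — 6 (Reacher) has 6→1.
A3 = A2; e.g. 0 (Blocker) can still go to 2. Fixed point.
From 6, successor 1 is in the attractor (rank 1); the other successors 0, 3 are not.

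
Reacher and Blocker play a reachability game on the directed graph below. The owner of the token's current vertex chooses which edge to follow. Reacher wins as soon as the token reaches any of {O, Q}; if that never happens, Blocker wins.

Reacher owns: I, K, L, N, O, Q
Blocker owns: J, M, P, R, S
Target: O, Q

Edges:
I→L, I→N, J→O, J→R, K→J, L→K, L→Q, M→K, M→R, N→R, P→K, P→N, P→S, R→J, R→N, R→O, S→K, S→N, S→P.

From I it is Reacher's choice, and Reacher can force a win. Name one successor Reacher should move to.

A0 = {O, Q}
A1: add {L} — L (Reacher) has L→Q.
A2: add {I} — I (Reacher) has I→L.
A3 = A2; e.g. J (Blocker) can still go to R. Fixed point.
From I, successor L is in the attractor (rank 1); the other successor N is not.

L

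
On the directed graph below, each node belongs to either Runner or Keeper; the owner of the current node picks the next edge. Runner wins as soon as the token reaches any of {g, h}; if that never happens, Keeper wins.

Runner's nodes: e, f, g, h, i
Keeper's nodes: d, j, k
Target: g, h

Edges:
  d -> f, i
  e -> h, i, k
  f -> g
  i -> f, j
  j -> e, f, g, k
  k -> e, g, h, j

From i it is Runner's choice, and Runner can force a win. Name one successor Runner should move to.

A0 = {g, h}
A1: add {e, f} — e (Runner) has e→h; f (Runner) has f→g.
A2: add {i} — i (Runner) has i→f.
A3: add {d} — d (Keeper): all of {f, i} already in.
A4 = A3; e.g. j (Keeper) can still go to k. Fixed point.
From i, successor f is in the attractor (rank 1); the other successor j is not.

f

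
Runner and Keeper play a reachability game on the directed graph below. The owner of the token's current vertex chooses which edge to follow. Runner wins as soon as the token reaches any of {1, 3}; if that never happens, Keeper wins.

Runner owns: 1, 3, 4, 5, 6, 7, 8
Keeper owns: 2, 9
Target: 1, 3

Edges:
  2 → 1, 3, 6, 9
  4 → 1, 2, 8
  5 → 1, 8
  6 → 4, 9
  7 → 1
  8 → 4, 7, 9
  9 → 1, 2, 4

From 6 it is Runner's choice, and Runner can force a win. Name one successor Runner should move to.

4

A0 = {1, 3}
A1: add {4, 5, 7} — 4 (Runner) has 4→1; 5 (Runner) has 5→1; 7 (Runner) has 7→1.
A2: add {6, 8} — 6 (Runner) has 6→4; 8 (Runner) has 8→4.
A3 = A2; e.g. 2 (Keeper) can still go to 9. Fixed point.
From 6, successor 4 is in the attractor (rank 1); the other successor 9 is not.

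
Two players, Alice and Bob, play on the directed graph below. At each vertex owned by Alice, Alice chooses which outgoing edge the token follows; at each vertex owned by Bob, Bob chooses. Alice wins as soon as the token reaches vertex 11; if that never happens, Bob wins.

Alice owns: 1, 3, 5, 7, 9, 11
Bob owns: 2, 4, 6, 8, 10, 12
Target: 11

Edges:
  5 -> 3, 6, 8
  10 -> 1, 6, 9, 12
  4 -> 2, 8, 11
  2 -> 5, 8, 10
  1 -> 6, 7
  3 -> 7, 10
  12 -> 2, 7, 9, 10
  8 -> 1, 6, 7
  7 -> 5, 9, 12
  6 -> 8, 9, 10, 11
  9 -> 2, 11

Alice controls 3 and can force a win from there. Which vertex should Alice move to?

7

A0 = {11}
A1: add {9} — 9 (Alice) has 9→11.
A2: add {7} — 7 (Alice) has 7→9.
A3: add {1, 3} — 1 (Alice) has 1→7; 3 (Alice) has 3→7.
A4: add {5} — 5 (Alice) has 5→3.
A5 = A4; e.g. 2 (Bob) can still go to 8. Fixed point.
From 3, successor 7 is in the attractor (rank 2); the other successor 10 is not.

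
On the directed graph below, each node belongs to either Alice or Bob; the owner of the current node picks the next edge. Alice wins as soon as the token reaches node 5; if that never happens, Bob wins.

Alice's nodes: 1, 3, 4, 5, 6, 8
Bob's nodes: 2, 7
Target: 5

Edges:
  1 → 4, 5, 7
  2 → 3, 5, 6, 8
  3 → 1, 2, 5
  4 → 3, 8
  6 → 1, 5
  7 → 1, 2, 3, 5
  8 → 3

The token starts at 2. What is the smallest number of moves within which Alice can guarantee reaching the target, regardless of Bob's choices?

3

A0 = {5}
A1: add {1, 3, 6} — 1 (Alice) has 1→5; 3 (Alice) has 3→5; 6 (Alice) has 6→5.
A2: add {4, 8} — 4 (Alice) has 4→3; 8 (Alice) has 8→3.
A3: add {2} — 2 (Bob): all of {3, 5, 6, 8} already in.
2 enters the attractor at level 3, so Alice can force the target in 3 moves from there.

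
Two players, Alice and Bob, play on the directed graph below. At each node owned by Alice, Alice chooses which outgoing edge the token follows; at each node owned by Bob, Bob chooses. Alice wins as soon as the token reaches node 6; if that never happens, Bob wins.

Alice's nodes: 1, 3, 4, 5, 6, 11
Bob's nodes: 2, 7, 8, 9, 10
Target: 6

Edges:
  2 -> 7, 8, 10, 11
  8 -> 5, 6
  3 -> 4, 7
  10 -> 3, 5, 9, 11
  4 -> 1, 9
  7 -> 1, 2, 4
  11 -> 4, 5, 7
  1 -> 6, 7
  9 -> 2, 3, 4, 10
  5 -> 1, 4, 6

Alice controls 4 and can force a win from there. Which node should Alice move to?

1

A0 = {6}
A1: add {1, 5} — 1 (Alice) has 1→6; 5 (Alice) has 5→6.
A2: add {4, 8, 11} — 4 (Alice) has 4→1; 8 (Bob): all of {5, 6} already in; 11 (Alice) has 11→5.
A3: add {3} — 3 (Alice) has 3→4.
A4 = A3; e.g. 2 (Bob) can still go to 7. Fixed point.
From 4, successor 1 is in the attractor (rank 1); the other successor 9 is not.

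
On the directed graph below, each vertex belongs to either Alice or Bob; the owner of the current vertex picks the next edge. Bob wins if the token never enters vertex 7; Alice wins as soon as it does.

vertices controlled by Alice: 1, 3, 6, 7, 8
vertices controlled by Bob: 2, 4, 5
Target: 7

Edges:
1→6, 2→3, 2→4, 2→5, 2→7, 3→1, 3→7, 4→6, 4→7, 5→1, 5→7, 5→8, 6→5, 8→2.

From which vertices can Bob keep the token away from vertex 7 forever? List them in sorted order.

1, 2, 4, 5, 6, 8

A0 = {7}
A1: add {3} — 3 (Alice) has 3→7.
A2 = A1; e.g. 1 (Alice) has no edge into A1. Fixed point.
Alice's attractor = {3, 7}; Bob avoids the target exactly from the complement.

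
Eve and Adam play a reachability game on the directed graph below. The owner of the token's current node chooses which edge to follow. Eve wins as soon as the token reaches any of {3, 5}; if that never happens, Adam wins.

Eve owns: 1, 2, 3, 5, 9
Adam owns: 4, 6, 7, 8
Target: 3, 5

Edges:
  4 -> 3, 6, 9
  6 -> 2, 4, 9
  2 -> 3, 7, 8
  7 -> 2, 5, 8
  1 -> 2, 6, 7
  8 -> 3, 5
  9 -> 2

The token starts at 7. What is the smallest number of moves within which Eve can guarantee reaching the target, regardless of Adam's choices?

A0 = {3, 5}
A1: add {2, 8} — 2 (Eve) has 2→3; 8 (Adam): all of {3, 5} already in.
A2: add {1, 7, 9} — 1 (Eve) has 1→2; 7 (Adam): all of {2, 5, 8} already in; 9 (Eve) has 9→2.
A3 = A2; e.g. 4 (Adam) can still go to 6. Fixed point.
7 enters the attractor at level 2, so Eve can force the target in 2 moves from there.

2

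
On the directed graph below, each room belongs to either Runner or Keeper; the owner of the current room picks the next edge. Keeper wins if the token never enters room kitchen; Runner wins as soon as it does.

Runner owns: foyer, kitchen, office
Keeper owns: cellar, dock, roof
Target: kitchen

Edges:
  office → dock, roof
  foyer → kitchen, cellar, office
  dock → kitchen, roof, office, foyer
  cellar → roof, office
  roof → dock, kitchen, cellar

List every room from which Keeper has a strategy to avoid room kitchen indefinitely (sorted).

A0 = {kitchen}
A1: add {foyer} — foyer (Runner) has foyer→kitchen.
A2 = A1; e.g. dock (Keeper) can still go to roof. Fixed point.
Runner's attractor = {foyer, kitchen}; Keeper avoids the target exactly from the complement.

cellar, dock, office, roof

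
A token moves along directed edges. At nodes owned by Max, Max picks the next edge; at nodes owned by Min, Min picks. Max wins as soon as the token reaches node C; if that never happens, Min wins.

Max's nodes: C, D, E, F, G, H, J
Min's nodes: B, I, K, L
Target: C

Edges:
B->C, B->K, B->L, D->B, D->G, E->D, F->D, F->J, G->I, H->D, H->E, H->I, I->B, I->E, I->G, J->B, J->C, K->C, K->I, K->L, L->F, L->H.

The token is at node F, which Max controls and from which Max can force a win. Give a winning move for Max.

A0 = {C}
A1: add {J} — J (Max) has J→C.
A2: add {F} — F (Max) has F→J.
A3 = A2; e.g. B (Min) can still go to K. Fixed point.
From F, successor J is in the attractor (rank 1); the other successor D is not.

J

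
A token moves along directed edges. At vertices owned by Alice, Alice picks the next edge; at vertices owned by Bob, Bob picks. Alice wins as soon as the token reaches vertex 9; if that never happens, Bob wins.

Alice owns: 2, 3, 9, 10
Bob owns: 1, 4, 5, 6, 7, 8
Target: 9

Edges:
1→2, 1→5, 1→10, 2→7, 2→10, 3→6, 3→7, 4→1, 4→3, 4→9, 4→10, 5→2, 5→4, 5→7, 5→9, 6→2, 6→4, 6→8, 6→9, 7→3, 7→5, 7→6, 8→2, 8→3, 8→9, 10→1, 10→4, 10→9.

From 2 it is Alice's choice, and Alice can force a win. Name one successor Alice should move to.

10

A0 = {9}
A1: add {10} — 10 (Alice) has 10→9.
A2: add {2} — 2 (Alice) has 2→10.
A3 = A2; e.g. 1 (Bob) can still go to 5. Fixed point.
From 2, successor 10 is in the attractor (rank 1); the other successor 7 is not.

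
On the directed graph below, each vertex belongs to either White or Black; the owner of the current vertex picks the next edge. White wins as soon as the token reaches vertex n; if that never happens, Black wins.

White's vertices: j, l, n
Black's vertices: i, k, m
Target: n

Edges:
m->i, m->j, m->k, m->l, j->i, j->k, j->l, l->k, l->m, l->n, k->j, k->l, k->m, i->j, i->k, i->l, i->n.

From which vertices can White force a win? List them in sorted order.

A0 = {n}
A1: add {l} — l (White) has l→n.
A2: add {j} — j (White) has j→l.
A3 = A2; e.g. i (Black) can still go to k. Fixed point.
White's winning region = {j, l, n}.

j, l, n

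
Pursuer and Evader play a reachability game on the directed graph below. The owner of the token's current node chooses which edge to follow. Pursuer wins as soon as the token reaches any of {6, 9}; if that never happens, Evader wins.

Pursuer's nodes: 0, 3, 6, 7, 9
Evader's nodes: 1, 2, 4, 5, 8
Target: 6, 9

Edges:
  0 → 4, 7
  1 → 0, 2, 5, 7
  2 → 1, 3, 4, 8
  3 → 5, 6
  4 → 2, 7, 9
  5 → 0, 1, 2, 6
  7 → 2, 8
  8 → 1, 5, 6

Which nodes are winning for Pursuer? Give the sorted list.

A0 = {6, 9}
A1: add {3} — 3 (Pursuer) has 3→6.
A2 = A1; e.g. 0 (Pursuer) has no edge into A1. Fixed point.
Pursuer's winning region = {3, 6, 9}.

3, 6, 9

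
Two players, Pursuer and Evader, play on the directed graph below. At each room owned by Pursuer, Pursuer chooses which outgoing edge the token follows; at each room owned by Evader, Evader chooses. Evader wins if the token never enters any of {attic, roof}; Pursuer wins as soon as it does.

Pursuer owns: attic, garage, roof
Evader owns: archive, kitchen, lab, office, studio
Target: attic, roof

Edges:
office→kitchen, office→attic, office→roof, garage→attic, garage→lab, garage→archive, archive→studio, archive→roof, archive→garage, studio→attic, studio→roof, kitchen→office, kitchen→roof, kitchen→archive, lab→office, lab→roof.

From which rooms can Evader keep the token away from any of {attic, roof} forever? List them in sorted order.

kitchen, lab, office

A0 = {attic, roof}
A1: add {garage, studio} — studio (Evader): all of {attic, roof} already in; garage (Pursuer) has garage→attic.
A2: add {archive} — archive (Evader): all of {studio, roof, garage} already in.
A3 = A2; e.g. office (Evader) can still go to kitchen. Fixed point.
Pursuer's attractor = {archive, attic, garage, roof, studio}; Evader avoids the target exactly from the complement.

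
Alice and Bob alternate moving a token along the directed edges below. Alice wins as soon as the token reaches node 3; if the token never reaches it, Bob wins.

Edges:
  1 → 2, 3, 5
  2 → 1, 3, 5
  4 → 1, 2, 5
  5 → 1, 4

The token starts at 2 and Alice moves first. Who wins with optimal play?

Track states (vertex, player-to-move).
A0 = {(3,Alice), (3,Bob)}
A1: add {(1,Alice), (2,Alice)}.
(2,Alice) ∈ A1 ⇒ Alice forces the target.

Alice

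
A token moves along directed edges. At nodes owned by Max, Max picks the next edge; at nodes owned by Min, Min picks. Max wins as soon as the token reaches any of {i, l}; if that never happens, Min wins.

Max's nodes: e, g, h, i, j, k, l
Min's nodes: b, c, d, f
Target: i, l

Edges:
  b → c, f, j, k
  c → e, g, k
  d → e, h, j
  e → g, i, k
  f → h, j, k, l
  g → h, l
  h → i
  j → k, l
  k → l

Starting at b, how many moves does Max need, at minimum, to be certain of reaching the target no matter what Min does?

3

A0 = {i, l}
A1: add {e, g, h, j, k} — e (Max) has e→i; g (Max) has g→l; h (Max) has h→i; j (Max) has j→l; k (Max) has k→l.
A2: add {c, d, f} — c (Min): all of {e, g, k} already in; d (Min): all of {e, h, j} already in; f (Min): all of {h, j, k, l} already in.
A3: add {b} — b (Min): all of {c, f, j, k} already in.
A3 = all vertices. Fixed point.
b enters the attractor at level 3, so Max can force the target in 3 moves from there.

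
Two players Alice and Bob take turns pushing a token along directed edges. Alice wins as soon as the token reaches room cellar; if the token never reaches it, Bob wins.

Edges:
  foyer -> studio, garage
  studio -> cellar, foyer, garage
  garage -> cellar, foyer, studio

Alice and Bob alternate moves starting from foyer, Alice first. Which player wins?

Bob

Track states (vertex, player-to-move).
A0 = {(cellar,Alice), (cellar,Bob)}
A1: add {(studio,Alice), (garage,Alice)}.
A2: add {(foyer,Bob)}.
A3 = A2; e.g. (foyer,Alice) stays out. (foyer,Alice) never enters ⇒ Bob avoids the target.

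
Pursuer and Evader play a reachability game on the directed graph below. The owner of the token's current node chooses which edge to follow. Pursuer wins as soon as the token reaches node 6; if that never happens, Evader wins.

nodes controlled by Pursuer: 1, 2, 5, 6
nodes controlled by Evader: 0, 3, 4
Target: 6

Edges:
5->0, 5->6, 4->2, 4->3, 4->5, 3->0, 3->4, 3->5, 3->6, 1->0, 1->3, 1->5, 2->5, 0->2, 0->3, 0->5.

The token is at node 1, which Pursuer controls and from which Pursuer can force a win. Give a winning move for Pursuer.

A0 = {6}
A1: add {5} — 5 (Pursuer) has 5→6.
A2: add {1, 2} — 1 (Pursuer) has 1→5; 2 (Pursuer) has 2→5.
A3 = A2; e.g. 0 (Evader) can still go to 3. Fixed point.
From 1, successor 5 is in the attractor (rank 1); the other successors 0, 3 are not.

5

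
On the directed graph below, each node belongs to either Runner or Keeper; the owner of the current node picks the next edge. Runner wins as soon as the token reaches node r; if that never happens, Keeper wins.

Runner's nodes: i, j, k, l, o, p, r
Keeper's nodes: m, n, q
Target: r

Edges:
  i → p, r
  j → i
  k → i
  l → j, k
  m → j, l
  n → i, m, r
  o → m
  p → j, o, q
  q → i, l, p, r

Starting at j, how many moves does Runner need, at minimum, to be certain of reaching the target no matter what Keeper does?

2

A0 = {r}
A1: add {i} — i (Runner) has i→r.
A2: add {j, k} — j (Runner) has j→i; k (Runner) has k→i.
j enters the attractor at level 2, so Runner can force the target in 2 moves from there.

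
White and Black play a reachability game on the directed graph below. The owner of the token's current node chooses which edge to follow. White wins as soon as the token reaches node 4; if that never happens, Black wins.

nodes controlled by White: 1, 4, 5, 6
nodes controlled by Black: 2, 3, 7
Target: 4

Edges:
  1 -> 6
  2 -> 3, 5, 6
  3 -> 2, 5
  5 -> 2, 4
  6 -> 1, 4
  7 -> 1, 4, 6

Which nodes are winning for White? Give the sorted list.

A0 = {4}
A1: add {5, 6} — 5 (White) has 5→4; 6 (White) has 6→4.
A2: add {1} — 1 (White) has 1→6.
A3: add {7} — 7 (Black): all of {1, 4, 6} already in.
A4 = A3; e.g. 2 (Black) can still go to 3. Fixed point.
White's winning region = {1, 4, 5, 6, 7}.

1, 4, 5, 6, 7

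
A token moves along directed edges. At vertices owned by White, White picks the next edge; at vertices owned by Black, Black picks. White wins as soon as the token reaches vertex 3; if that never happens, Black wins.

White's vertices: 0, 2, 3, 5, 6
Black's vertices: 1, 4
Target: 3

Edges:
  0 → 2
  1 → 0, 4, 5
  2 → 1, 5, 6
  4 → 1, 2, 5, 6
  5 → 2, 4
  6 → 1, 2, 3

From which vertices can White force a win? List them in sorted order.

0, 2, 3, 5, 6

A0 = {3}
A1: add {6} — 6 (White) has 6→3.
A2: add {2} — 2 (White) has 2→6.
A3: add {0, 5} — 0 (White) has 0→2; 5 (White) has 5→2.
A4 = A3; e.g. 1 (Black) can still go to 4. Fixed point.
White's winning region = {0, 2, 3, 5, 6}.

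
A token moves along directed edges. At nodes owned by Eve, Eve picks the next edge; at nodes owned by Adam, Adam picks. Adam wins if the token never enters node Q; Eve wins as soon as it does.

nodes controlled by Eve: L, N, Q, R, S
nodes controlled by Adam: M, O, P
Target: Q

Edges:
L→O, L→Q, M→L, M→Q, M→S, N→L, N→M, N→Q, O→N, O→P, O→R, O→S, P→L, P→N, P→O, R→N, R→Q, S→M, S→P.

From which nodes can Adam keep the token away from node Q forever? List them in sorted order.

A0 = {Q}
A1: add {L, N, R} — L (Eve) has L→Q; N (Eve) has N→Q; R (Eve) has R→Q.
A2 = A1; e.g. M (Adam) can still go to S. Fixed point.
Eve's attractor = {L, N, Q, R}; Adam avoids the target exactly from the complement.

M, O, P, S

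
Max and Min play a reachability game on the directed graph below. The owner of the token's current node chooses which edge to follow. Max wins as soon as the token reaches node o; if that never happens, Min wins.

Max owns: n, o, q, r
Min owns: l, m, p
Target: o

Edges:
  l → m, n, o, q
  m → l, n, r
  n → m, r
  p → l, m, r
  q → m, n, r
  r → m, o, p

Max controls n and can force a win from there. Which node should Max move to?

A0 = {o}
A1: add {r} — r (Max) has r→o.
A2: add {n, q} — n (Max) has n→r; q (Max) has q→r.
A3 = A2; e.g. l (Min) can still go to m. Fixed point.
From n, successor r is in the attractor (rank 1); the other successor m is not.

r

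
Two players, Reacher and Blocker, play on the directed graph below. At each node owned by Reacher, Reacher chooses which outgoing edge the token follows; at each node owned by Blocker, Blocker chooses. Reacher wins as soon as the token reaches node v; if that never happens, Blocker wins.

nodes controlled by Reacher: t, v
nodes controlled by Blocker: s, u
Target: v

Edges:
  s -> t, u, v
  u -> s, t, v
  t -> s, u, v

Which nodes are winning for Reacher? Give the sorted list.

A0 = {v}
A1: add {t} — t (Reacher) has t→v.
A2 = A1; e.g. s (Blocker) can still go to u. Fixed point.
Reacher's winning region = {t, v}.

t, v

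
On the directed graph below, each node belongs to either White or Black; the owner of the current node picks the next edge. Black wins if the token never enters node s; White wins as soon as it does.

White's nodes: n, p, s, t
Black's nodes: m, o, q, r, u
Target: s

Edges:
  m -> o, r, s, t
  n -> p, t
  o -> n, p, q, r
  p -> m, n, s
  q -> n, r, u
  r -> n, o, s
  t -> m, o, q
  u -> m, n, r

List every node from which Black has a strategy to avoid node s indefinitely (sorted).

m, o, q, r, t, u

A0 = {s}
A1: add {p} — p (White) has p→s.
A2: add {n} — n (White) has n→p.
A3 = A2; e.g. m (Black) can still go to o. Fixed point.
White's attractor = {n, p, s}; Black avoids the target exactly from the complement.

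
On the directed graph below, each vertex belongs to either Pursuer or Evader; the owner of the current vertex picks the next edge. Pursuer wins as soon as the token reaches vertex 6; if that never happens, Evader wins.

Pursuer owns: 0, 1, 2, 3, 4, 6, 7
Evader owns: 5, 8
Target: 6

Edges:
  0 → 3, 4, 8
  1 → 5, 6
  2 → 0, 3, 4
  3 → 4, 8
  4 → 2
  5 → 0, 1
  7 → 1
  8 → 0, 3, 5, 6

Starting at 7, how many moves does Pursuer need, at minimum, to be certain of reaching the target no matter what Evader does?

A0 = {6}
A1: add {1} — 1 (Pursuer) has 1→6.
A2: add {7} — 7 (Pursuer) has 7→1.
A3 = A2; e.g. 0 (Pursuer) has no edge into A2. Fixed point.
7 enters the attractor at level 2, so Pursuer can force the target in 2 moves from there.

2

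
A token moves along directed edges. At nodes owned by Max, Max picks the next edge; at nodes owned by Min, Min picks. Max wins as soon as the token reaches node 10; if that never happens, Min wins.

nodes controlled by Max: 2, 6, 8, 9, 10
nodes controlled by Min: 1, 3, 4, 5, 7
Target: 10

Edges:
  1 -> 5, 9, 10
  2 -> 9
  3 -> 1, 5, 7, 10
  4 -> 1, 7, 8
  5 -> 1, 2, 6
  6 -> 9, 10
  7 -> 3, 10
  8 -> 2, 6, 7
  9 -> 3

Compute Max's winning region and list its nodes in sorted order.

A0 = {10}
A1: add {6} — 6 (Max) has 6→10.
A2: add {8} — 8 (Max) has 8→6.
A3 = A2; e.g. 1 (Min) can still go to 5. Fixed point.
Max's winning region = {6, 8, 10}.

6, 8, 10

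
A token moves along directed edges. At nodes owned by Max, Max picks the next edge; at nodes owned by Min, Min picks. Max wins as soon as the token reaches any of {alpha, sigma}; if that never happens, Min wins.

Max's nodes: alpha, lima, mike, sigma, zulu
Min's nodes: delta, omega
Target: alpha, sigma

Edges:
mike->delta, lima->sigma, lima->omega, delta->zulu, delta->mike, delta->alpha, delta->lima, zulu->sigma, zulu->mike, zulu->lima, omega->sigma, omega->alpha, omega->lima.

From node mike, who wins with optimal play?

Min

A0 = {alpha, sigma}
A1: add {lima, zulu} — zulu (Max) has zulu→sigma; lima (Max) has lima→sigma.
A2: add {omega} — omega (Min): all of {sigma, alpha, lima} already in.
A3 = A2; e.g. mike (Max) has no edge into A2. Fixed point.
mike never enters the attractor, so Min can avoid the target forever.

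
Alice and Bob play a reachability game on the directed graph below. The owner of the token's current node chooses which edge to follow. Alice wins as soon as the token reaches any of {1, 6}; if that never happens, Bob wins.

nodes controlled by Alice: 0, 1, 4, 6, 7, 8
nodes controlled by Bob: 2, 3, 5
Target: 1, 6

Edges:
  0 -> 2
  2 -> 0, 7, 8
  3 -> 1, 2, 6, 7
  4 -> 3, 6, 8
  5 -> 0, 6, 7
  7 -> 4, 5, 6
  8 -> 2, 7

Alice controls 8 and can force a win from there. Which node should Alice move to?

7

A0 = {1, 6}
A1: add {4, 7} — 4 (Alice) has 4→6; 7 (Alice) has 7→6.
A2: add {8} — 8 (Alice) has 8→7.
A3 = A2; e.g. 0 (Alice) has no edge into A2. Fixed point.
From 8, successor 7 is in the attractor (rank 1); the other successor 2 is not.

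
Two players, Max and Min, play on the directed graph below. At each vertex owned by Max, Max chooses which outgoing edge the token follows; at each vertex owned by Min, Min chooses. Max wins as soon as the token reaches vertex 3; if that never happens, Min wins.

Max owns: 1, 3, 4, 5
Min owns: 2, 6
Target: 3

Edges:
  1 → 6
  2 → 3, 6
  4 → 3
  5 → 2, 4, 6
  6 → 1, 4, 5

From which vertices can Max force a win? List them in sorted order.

3, 4, 5

A0 = {3}
A1: add {4} — 4 (Max) has 4→3.
A2: add {5} — 5 (Max) has 5→4.
A3 = A2; e.g. 1 (Max) has no edge into A2. Fixed point.
Max's winning region = {3, 4, 5}.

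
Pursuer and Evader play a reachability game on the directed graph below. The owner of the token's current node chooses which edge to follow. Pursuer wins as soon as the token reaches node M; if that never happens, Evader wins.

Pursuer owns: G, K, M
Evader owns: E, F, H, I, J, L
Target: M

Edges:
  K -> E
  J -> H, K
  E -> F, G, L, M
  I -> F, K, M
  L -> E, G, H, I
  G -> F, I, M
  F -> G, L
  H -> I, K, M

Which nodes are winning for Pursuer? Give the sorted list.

G, M

A0 = {M}
A1: add {G} — G (Pursuer) has G→M.
A2 = A1; e.g. E (Evader) can still go to F. Fixed point.
Pursuer's winning region = {G, M}.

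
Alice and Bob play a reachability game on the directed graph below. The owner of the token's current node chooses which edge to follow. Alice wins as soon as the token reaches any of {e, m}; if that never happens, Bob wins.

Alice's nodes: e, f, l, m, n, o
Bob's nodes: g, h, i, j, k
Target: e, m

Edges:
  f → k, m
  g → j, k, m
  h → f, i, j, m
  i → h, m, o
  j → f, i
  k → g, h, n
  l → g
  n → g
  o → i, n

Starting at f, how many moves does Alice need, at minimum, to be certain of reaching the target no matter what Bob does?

1

A0 = {e, m}
A1: add {f} — f (Alice) has f→m.
A2 = A1; e.g. g (Bob) can still go to j. Fixed point.
f enters the attractor at level 1, so Alice can force the target in 1 move from there.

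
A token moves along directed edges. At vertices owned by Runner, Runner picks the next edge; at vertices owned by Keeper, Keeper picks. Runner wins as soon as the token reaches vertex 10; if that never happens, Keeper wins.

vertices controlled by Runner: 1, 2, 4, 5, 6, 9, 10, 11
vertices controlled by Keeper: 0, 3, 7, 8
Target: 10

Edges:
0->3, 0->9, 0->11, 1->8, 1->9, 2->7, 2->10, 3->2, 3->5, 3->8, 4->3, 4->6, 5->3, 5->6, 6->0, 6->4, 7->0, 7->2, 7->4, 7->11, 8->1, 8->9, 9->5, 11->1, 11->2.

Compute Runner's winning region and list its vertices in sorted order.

A0 = {10}
A1: add {2} — 2 (Runner) has 2→10.
A2: add {11} — 11 (Runner) has 11→2.
A3 = A2; e.g. 0 (Keeper) can still go to 3. Fixed point.
Runner's winning region = {2, 10, 11}.

2, 10, 11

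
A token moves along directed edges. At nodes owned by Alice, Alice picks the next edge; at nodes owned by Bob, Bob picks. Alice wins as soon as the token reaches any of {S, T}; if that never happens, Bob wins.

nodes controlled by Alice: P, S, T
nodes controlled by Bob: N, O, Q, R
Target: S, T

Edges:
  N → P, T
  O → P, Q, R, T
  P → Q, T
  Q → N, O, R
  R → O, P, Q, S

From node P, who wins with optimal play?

Alice

A0 = {S, T}
A1: add {P} — P (Alice) has P→T.
P ∈ A1, so Alice can force the target.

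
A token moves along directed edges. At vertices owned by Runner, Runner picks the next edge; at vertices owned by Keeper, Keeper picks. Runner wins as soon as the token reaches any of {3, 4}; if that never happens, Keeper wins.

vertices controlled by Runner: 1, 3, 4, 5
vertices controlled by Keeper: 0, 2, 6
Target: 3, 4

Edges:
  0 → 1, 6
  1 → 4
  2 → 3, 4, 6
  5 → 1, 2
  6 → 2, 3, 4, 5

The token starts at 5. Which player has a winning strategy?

Runner

A0 = {3, 4}
A1: add {1} — 1 (Runner) has 1→4.
A2: add {5} — 5 (Runner) has 5→1.
A3 = A2; e.g. 0 (Keeper) can still go to 6. Fixed point.
5 ∈ A2, so Runner can force the target.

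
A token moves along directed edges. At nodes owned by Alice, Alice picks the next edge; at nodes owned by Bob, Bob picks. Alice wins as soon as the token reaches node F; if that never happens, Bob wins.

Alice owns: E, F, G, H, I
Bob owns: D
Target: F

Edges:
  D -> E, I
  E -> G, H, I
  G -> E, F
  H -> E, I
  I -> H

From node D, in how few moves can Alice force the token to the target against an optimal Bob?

A0 = {F}
A1: add {G} — G (Alice) has G→F.
A2: add {E} — E (Alice) has E→G.
A3: add {H} — H (Alice) has H→E.
A4: add {I} — I (Alice) has I→H.
A5: add {D} — D (Bob): all of {E, I} already in.
A5 = all vertices. Fixed point.
D enters the attractor at level 5, so Alice can force the target in 5 moves from there.

5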